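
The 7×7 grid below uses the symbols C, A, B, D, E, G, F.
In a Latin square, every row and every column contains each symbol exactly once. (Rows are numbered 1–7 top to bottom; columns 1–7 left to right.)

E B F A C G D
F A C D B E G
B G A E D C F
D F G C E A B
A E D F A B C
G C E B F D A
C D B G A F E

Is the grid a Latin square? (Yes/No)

No

Column 5 contains A twice (at rows 5 and 7), so it is not a permutation.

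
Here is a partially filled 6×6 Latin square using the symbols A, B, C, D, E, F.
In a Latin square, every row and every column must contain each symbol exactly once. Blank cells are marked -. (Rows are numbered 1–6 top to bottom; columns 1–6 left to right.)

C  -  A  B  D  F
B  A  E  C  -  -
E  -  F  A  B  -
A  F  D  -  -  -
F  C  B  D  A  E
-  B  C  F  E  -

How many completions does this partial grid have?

Row 1, column 2: eliminating its row and column leaves {E}.
Row 2, column 5: eliminating its row and column leaves {F}.
Row 2, column 6: eliminating its row and column leaves {D}.
Row 3, column 2: eliminating its row and column leaves {D}.
Row 3, column 6: eliminating its row and column leaves {C, D}.
Row 4, column 4: eliminating its row and column leaves {E}.
Row 4, column 5: eliminating its row and column leaves {C}.
Row 4, column 6: eliminating its row and column leaves {B, C}.
Row 6, column 1: eliminating its row and column leaves {D}.
Row 6, column 6: eliminating its row and column leaves {A, D}.
Only one assignment across all blanks avoids any row or column repeat, giving 1 completion.

1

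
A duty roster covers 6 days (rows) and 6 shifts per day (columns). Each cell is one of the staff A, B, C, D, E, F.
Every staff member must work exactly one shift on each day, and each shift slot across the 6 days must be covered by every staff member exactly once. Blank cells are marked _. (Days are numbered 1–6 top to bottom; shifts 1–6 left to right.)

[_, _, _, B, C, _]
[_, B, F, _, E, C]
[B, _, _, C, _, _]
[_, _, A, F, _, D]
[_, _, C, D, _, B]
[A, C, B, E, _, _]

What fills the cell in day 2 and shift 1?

Day 2 already has {B, C, E, F} and shift 1 already has {A, B}, so day 2, shift 1 must be D.

D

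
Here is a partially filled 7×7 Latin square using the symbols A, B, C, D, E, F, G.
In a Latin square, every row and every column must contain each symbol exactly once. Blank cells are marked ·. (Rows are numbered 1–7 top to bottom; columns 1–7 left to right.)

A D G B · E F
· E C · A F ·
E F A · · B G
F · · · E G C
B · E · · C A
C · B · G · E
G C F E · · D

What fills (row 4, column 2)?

Row 1, column 5: row 1 has {A, B, D, E, F, G} and column 5 has {A, E, G}, leaving only C.
Row 2, column 1: row 2 has {A, C, E, F} and column 1 has {A, B, C, E, F, G}, leaving only D.
Row 2, column 4: row 2 has {A, C, D, E, F} and column 4 has {B, E}, leaving only G.
Row 2, column 7: row 2 has {A, C, D, E, F, G} and column 7 has {A, C, D, E, F, G}, leaving only B.
Row 3, column 5: row 3 has {A, B, E, F, G} and column 5 has {A, C, E, G}, leaving only D.
Row 3, column 4: row 3 has {A, B, D, E, F, G} and column 4 has {B, E, G}, leaving only C.
Row 4, column 3: row 4 has {C, E, F, G} and column 3 has {A, B, C, E, F, G}, leaving only D.
Row 4, column 4: row 4 has {C, D, E, F, G} and column 4 has {B, C, E, G}, leaving only A.
Row 4 already has {A, C, D, E, F, G} and column 2 already has {C, D, E, F}, so row 4, column 2 must be B.

B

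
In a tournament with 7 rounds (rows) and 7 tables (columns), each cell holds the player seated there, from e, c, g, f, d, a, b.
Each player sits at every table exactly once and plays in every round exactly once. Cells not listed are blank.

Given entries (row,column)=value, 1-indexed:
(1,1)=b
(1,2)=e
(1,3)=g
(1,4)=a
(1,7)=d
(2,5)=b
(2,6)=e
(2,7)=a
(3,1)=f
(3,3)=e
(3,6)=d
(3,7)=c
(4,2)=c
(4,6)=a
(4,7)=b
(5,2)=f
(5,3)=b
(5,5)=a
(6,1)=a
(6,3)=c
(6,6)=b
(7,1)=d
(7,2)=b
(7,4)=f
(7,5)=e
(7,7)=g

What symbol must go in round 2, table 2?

Round 3, table 5: round 3 has {e, c, f, d} and table 5 has {e, a, b}, leaving only g.
Round 3, table 2: round 3 has {e, c, g, f, d} and table 2 has {e, c, f, b}, leaving only a.
Round 3, table 4: round 3 has {e, c, g, f, d, a} and table 4 has {f, a}, leaving only b.
Round 5, table 7: round 5 has {f, a, b} and table 7 has {c, g, d, a, b}, leaving only e.
Round 6, table 7: round 6 has {c, a, b} and table 7 has {e, c, g, d, a, b}, leaving only f.
Round 6, table 5: round 6 has {c, f, a, b} and table 5 has {e, g, a, b}, leaving only d.
Round 4, table 5: round 4 has {c, a, b} and table 5 has {e, g, d, a, b}, leaving only f.
Round 1, table 5: round 1 has {e, g, d, a, b} and table 5 has {e, g, f, d, a, b}, leaving only c.
Round 1, table 6: round 1 has {e, c, g, d, a, b} and table 6 has {e, d, a, b}, leaving only f.
Round 4, table 3: round 4 has {c, f, a, b} and table 3 has {e, c, g, b}, leaving only d.
Round 2, table 3: round 2 has {e, a, b} and table 3 has {e, c, g, d, b}, leaving only f.
Round 6, table 2: round 6 has {c, f, d, a, b} and table 2 has {e, c, f, a, b}, leaving only g.
Round 2 already has {e, f, a, b} and table 2 already has {e, c, g, f, a, b}, so round 2, table 2 must be d.

d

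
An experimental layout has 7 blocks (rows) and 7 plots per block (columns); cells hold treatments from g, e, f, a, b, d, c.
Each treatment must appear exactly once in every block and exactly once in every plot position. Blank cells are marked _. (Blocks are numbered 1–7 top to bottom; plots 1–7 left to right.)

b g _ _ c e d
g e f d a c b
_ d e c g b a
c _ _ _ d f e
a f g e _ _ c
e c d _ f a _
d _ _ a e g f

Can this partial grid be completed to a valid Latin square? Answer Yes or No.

Yes

No block or plot among the givens repeats a symbol, and propagating forced cells runs into no contradiction.
One valid completion exists (for instance, b g a f c e d / g e f d a c b / f d e c g b a / c a b g d f e / a f g e b d c / e c d b f a g / d b c a e g f).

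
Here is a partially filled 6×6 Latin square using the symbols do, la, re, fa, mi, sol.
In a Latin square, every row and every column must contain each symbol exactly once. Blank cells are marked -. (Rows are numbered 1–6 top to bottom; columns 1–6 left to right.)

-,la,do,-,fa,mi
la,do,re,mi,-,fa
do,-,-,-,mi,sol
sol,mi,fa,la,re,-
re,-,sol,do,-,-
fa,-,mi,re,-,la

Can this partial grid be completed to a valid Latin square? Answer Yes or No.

No

Row 1, column 1: row 1 together with column 1 already contain {do, la, re, fa, mi, sol} — every symbol — so nothing can go there. The grid has no valid completion.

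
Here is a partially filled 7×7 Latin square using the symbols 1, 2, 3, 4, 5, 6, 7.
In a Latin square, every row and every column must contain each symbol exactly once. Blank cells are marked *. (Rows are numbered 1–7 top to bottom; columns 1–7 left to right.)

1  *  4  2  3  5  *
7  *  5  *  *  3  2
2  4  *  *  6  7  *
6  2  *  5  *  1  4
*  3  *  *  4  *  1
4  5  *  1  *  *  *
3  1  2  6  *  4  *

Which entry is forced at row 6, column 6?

6

Row 2, column 2: row 2 has {2, 3, 5, 7} and column 2 has {1, 2, 3, 4, 5}, leaving only 6.
Row 1, column 2: row 1 has {1, 2, 3, 4, 5} and column 2 has {1, 2, 3, 4, 5, 6}, leaving only 7.
Row 1, column 7: row 1 has {1, 2, 3, 4, 5, 7} and column 7 has {1, 2, 4}, leaving only 6.
Row 2, column 4: row 2 has {2, 3, 5, 6, 7} and column 4 has {1, 2, 5, 6}, leaving only 4.
Row 2, column 5: row 2 has {2, 3, 4, 5, 6, 7} and column 5 has {3, 4, 6}, leaving only 1.
Row 3, column 4: row 3 has {2, 4, 6, 7} and column 4 has {1, 2, 4, 5, 6}, leaving only 3.
Row 3, column 3: row 3 has {2, 3, 4, 6, 7} and column 3 has {2, 4, 5}, leaving only 1.
Row 3, column 7: row 3 has {1, 2, 3, 4, 6, 7} and column 7 has {1, 2, 4, 6}, leaving only 5.
Row 4, column 5: row 4 has {1, 2, 4, 5, 6} and column 5 has {1, 3, 4, 6}, leaving only 7.
Row 4, column 3: row 4 has {1, 2, 4, 5, 6, 7} and column 3 has {1, 2, 4, 5}, leaving only 3.
Row 5, column 1: row 5 has {1, 3, 4} and column 1 has {1, 2, 3, 4, 6, 7}, leaving only 5.
Row 5, column 4: row 5 has {1, 3, 4, 5} and column 4 has {1, 2, 3, 4, 5, 6}, leaving only 7.
Row 5, column 3: row 5 has {1, 3, 4, 5, 7} and column 3 has {1, 2, 3, 4, 5}, leaving only 6.
Row 5, column 6: row 5 has {1, 3, 4, 5, 6, 7} and column 6 has {1, 3, 4, 5, 7}, leaving only 2.
Row 6 already has {1, 4, 5} and column 6 already has {1, 2, 3, 4, 5, 7}, so row 6, column 6 must be 6.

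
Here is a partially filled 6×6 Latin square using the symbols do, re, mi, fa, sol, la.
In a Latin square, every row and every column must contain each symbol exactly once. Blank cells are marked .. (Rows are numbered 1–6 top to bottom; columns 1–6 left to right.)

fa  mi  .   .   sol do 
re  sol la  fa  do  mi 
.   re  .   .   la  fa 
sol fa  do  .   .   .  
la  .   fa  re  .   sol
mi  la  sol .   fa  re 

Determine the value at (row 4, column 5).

Row 1, column 3: row 1 has {do, mi, fa, sol} and column 3 has {do, fa, sol, la}, leaving only re.
Row 1, column 4: row 1 has {do, re, mi, fa, sol} and column 4 has {re, fa}, leaving only la.
Row 3, column 1: row 3 has {re, fa, la} and column 1 has {re, mi, fa, sol, la}, leaving only do.
Row 3, column 3: row 3 has {do, re, fa, la} and column 3 has {do, re, fa, sol, la}, leaving only mi.
Row 3, column 4: row 3 has {do, re, mi, fa, la} and column 4 has {re, fa, la}, leaving only sol.
Row 4, column 4: row 4 has {do, fa, sol} and column 4 has {re, fa, sol, la}, leaving only mi.
Row 4 already has {do, mi, fa, sol} and column 5 already has {do, fa, sol, la}, so row 4, column 5 must be re.

re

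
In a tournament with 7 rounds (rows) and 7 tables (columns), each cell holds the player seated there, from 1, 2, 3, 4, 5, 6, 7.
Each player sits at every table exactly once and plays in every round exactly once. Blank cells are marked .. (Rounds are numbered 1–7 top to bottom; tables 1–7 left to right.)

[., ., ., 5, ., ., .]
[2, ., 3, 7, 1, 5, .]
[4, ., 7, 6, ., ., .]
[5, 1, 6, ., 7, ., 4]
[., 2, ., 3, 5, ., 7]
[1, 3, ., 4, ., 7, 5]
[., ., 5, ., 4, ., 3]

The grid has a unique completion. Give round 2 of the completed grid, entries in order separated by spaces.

2 4 3 7 1 5 6

Round 2, table 7: round 2 has {1, 2, 3, 5, 7} and table 7 has {3, 4, 5, 7}, leaving only 6.
Round 2, table 2: round 2 has {1, 2, 3, 5, 6, 7} and table 2 has {1, 2, 3}, leaving only 4.
So round 2 reads: 2 4 3 7 1 5 6.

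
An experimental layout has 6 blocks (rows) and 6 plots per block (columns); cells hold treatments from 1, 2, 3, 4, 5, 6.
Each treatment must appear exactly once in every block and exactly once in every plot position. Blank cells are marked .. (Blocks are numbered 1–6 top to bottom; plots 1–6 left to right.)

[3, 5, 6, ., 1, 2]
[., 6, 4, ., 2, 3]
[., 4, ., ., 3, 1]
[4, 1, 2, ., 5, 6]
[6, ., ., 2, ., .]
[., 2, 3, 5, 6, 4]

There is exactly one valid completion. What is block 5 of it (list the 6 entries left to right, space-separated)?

6 3 1 2 4 5

Block 5, plot 2: block 5 has {2, 6} and plot 2 has {1, 2, 4, 5, 6}, leaving only 3.
Block 5, plot 5: block 5 has {2, 3, 6} and plot 5 has {1, 2, 3, 5, 6}, leaving only 4.
Block 5, plot 6: block 5 has {2, 3, 4, 6} and plot 6 has {1, 2, 3, 4, 6}, leaving only 5.
Block 5, plot 3: block 5 has {2, 3, 4, 5, 6} and plot 3 has {2, 3, 4, 6}, leaving only 1.
So block 5 reads: 6 3 1 2 4 5.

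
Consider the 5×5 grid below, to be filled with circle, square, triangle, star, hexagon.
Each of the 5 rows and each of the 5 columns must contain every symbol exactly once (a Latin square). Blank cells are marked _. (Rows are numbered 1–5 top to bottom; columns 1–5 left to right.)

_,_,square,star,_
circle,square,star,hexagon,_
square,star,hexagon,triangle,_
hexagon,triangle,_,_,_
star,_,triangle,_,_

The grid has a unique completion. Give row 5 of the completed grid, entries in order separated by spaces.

star hexagon triangle circle square

Row 1, column 1: row 1 has {square, star} and column 1 has {circle, square, star, hexagon}, leaving only triangle.
Row 2, column 5: row 2 has {circle, square, star, hexagon} and column 5 has {}, leaving only triangle.
Row 3, column 5: row 3 has {square, triangle, star, hexagon} and column 5 has {triangle}, leaving only circle.
Row 1, column 5: row 1 has {square, triangle, star} and column 5 has {circle, triangle}, leaving only hexagon.
Row 5, column 5: row 5 has {triangle, star} and column 5 has {circle, triangle, hexagon}, leaving only square.
Row 5, column 4: row 5 has {square, triangle, star} and column 4 has {triangle, star, hexagon}, leaving only circle.
Row 5, column 2: row 5 has {circle, square, triangle, star} and column 2 has {square, triangle, star}, leaving only hexagon.
So row 5 reads: star hexagon triangle circle square.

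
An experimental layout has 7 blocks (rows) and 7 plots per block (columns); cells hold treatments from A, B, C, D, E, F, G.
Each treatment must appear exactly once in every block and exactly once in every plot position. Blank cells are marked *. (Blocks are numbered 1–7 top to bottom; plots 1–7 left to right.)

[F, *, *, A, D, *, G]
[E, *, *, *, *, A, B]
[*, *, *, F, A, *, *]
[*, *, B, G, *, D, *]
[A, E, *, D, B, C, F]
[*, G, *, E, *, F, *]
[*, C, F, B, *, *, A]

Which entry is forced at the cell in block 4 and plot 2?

Block 1, plot 2: block 1 has {A, D, F, G} and plot 2 has {C, E, G}, leaving only B.
Block 1, plot 6: block 1 has {A, B, D, F, G} and plot 6 has {A, C, D, F}, leaving only E.
Block 1, plot 3: block 1 has {A, B, D, E, F, G} and plot 3 has {B, F}, leaving only C.
Block 2, plot 4: block 2 has {A, B, E} and plot 4 has {A, B, D, E, F, G}, leaving only C.
Block 3, plot 2: block 3 has {A, F} and plot 2 has {B, C, E, G}, leaving only D.
Block 2, plot 2: block 2 has {A, B, C, E} and plot 2 has {B, C, D, E, G}, leaving only F.
Block 4 already has {B, D, G} and plot 2 already has {B, C, D, E, F, G}, so block 4, plot 2 must be A.

A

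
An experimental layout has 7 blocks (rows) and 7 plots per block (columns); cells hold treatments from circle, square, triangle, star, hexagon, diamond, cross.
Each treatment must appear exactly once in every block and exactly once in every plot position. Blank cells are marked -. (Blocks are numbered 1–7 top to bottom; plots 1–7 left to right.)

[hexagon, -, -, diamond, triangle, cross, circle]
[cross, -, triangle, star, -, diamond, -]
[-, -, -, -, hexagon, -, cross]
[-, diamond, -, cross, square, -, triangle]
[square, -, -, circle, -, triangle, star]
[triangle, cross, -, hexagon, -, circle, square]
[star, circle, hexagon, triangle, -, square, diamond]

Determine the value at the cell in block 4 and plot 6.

Block 2, plot 5: block 2 has {triangle, star, diamond, cross} and plot 5 has {square, triangle, hexagon}, leaving only circle.
Block 2, plot 7: block 2 has {circle, triangle, star, diamond, cross} and plot 7 has {circle, square, triangle, star, diamond, cross}, leaving only hexagon.
Block 2, plot 2: block 2 has {circle, triangle, star, hexagon, diamond, cross} and plot 2 has {circle, diamond, cross}, leaving only square.
Block 1, plot 2: block 1 has {circle, triangle, hexagon, diamond, cross} and plot 2 has {circle, square, diamond, cross}, leaving only star.
Block 1, plot 3: block 1 has {circle, triangle, star, hexagon, diamond, cross} and plot 3 has {triangle, hexagon}, leaving only square.
Block 3, plot 2: block 3 has {hexagon, cross} and plot 2 has {circle, square, star, diamond, cross}, leaving only triangle.
Block 3, plot 4: block 3 has {triangle, hexagon, cross} and plot 4 has {circle, triangle, star, hexagon, diamond, cross}, leaving only square.
Block 3, plot 6: block 3 has {square, triangle, hexagon, cross} and plot 6 has {circle, square, triangle, diamond, cross}, leaving only star.
Block 4 already has {square, triangle, diamond, cross} and plot 6 already has {circle, square, triangle, star, diamond, cross}, so block 4, plot 6 must be hexagon.

hexagon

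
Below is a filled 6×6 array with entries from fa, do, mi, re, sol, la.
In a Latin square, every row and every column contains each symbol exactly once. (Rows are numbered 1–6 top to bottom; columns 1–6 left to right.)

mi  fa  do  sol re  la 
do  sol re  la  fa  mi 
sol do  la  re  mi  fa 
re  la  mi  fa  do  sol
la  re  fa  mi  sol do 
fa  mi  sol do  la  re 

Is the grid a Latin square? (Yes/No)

Yes

Each row is a permutation of the 6 symbols, and so is each column.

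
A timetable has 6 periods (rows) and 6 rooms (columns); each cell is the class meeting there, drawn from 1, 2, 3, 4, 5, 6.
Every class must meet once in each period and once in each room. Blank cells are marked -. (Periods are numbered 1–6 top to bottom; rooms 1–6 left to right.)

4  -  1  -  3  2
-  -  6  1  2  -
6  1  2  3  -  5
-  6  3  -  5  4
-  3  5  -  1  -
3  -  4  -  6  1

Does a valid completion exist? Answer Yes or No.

No period or room among the givens repeats a symbol, and propagating forced cells runs into no contradiction.
One valid completion exists (for instance, 4 5 1 6 3 2 / 5 4 6 1 2 3 / 6 1 2 3 4 5 / 1 6 3 2 5 4 / 2 3 5 4 1 6 / 3 2 4 5 6 1).

Yes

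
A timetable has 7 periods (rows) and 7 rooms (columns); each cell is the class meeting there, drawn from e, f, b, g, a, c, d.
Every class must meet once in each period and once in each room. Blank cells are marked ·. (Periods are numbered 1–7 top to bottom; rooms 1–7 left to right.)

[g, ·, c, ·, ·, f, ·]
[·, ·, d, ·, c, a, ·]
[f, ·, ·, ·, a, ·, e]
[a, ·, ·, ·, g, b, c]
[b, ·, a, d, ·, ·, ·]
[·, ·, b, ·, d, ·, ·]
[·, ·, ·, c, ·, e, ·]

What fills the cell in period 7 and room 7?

a

Period 2, room 1: period 2 has {a, c, d} and room 1 has {f, b, g, a}, leaving only e.
Period 3, room 3: period 3 has {e, f, a} and room 3 has {b, a, c, d}, leaving only g.
Period 3, room 4: period 3 has {e, f, g, a} and room 4 has {c, d}, leaving only b.
Period 6, room 1: period 6 has {b, d} and room 1 has {e, f, b, g, a}, leaving only c.
Period 6, room 6: period 6 has {b, c, d} and room 6 has {e, f, b, a}, leaving only g.
Period 5, room 6: period 5 has {b, a, d} and room 6 has {e, f, b, g, a}, leaving only c.
Period 3, room 6: period 3 has {e, f, b, g, a} and room 6 has {e, f, b, g, a, c}, leaving only d.
Period 3, room 2: period 3 has {e, f, b, g, a, d} and room 2 has {}, leaving only c.
Period 7, room 1: period 7 has {e, c} and room 1 has {e, f, b, g, a, c}, leaving only d.
Period 7, room 3: period 7 has {e, c, d} and room 3 has {b, g, a, c, d}, leaving only f.
Period 4, room 3: period 4 has {b, g, a, c} and room 3 has {f, b, g, a, c, d}, leaving only e.
Period 4, room 4: period 4 has {e, b, g, a, c} and room 4 has {b, c, d}, leaving only f.
Period 2, room 4: period 2 has {e, a, c, d} and room 4 has {f, b, c, d}, leaving only g.
Period 4, room 2: period 4 has {e, f, b, g, a, c} and room 2 has {c}, leaving only d.
Period 7, room 5: period 7 has {e, f, c, d} and room 5 has {g, a, c, d}, leaving only b.
Period 1, room 5: period 1 has {f, g, c} and room 5 has {b, g, a, c, d}, leaving only e.
Period 1, room 4: period 1 has {e, f, g, c} and room 4 has {f, b, g, c, d}, leaving only a.
Period 1, room 2: period 1 has {e, f, g, a, c} and room 2 has {c, d}, leaving only b.
Period 1, room 7: period 1 has {e, f, b, g, a, c} and room 7 has {e, c}, leaving only d.
Period 2, room 2: period 2 has {e, g, a, c, d} and room 2 has {b, c, d}, leaving only f.
Period 2, room 7: period 2 has {e, f, g, a, c, d} and room 7 has {e, c, d}, leaving only b.
Period 5, room 5: period 5 has {b, a, c, d} and room 5 has {e, b, g, a, c, d}, leaving only f.
Period 5, room 7: period 5 has {f, b, a, c, d} and room 7 has {e, b, c, d}, leaving only g.
Period 7 already has {e, f, b, c, d} and room 7 already has {e, b, g, c, d}, so period 7, room 7 must be a.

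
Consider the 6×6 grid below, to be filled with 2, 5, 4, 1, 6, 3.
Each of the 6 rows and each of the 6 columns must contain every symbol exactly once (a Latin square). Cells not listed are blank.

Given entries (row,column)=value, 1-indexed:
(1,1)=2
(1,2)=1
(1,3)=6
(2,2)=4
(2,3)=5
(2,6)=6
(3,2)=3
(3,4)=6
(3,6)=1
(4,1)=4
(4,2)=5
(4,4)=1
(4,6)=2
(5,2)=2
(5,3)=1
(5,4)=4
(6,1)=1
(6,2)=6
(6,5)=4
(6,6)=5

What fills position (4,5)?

Row 2, column 1: row 2 has {5, 4, 6} and column 1 has {2, 4, 1}, leaving only 3.
Row 2, column 4: row 2 has {5, 4, 6, 3} and column 4 has {4, 1, 6}, leaving only 2.
Row 2, column 5: row 2 has {2, 5, 4, 6, 3} and column 5 has {4}, leaving only 1.
Row 3, column 1: row 3 has {1, 6, 3} and column 1 has {2, 4, 1, 3}, leaving only 5.
Row 3, column 5: row 3 has {5, 1, 6, 3} and column 5 has {4, 1}, leaving only 2.
Row 3, column 3: row 3 has {2, 5, 1, 6, 3} and column 3 has {5, 1, 6}, leaving only 4.
Row 4, column 3: row 4 has {2, 5, 4, 1} and column 3 has {5, 4, 1, 6}, leaving only 3.
Row 4 already has {2, 5, 4, 1, 3} and column 5 already has {2, 4, 1}, so row 4, column 5 must be 6.

6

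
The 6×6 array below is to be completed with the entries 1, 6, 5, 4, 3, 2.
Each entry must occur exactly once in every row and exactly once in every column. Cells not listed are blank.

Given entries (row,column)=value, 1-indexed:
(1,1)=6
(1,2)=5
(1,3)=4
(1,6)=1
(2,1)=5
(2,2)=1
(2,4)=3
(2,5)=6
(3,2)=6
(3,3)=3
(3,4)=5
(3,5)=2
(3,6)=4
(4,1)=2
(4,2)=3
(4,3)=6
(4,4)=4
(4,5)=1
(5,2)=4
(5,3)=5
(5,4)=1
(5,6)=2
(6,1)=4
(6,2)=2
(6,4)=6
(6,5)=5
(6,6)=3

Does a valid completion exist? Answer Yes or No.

No

Row 2, column 6: row 2 together with column 6 already contain {1, 6, 5, 4, 3, 2} — every symbol — so nothing can go there. The grid has no valid completion.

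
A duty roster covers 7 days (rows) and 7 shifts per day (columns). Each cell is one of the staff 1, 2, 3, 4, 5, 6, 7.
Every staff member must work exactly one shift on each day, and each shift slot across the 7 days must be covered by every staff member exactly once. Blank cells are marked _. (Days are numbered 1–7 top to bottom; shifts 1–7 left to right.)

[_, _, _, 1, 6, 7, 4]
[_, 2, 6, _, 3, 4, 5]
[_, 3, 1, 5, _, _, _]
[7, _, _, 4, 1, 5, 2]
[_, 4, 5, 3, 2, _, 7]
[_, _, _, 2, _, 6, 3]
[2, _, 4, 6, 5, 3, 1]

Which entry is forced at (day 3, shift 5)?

Day 1, shift 2: day 1 has {1, 4, 6, 7} and shift 2 has {2, 3, 4}, leaving only 5.
Day 1, shift 1: day 1 has {1, 4, 5, 6, 7} and shift 1 has {2, 7}, leaving only 3.
Day 1, shift 3: day 1 has {1, 3, 4, 5, 6, 7} and shift 3 has {1, 4, 5, 6}, leaving only 2.
Day 2, shift 1: day 2 has {2, 3, 4, 5, 6} and shift 1 has {2, 3, 7}, leaving only 1.
Day 2, shift 4: day 2 has {1, 2, 3, 4, 5, 6} and shift 4 has {1, 2, 3, 4, 5, 6}, leaving only 7.
Day 3, shift 6: day 3 has {1, 3, 5} and shift 6 has {3, 4, 5, 6, 7}, leaving only 2.
Day 3, shift 7: day 3 has {1, 2, 3, 5} and shift 7 has {1, 2, 3, 4, 5, 7}, leaving only 6.
Day 3, shift 1: day 3 has {1, 2, 3, 5, 6} and shift 1 has {1, 2, 3, 7}, leaving only 4.
Day 3 already has {1, 2, 3, 4, 5, 6} and shift 5 already has {1, 2, 3, 5, 6}, so day 3, shift 5 must be 7.

7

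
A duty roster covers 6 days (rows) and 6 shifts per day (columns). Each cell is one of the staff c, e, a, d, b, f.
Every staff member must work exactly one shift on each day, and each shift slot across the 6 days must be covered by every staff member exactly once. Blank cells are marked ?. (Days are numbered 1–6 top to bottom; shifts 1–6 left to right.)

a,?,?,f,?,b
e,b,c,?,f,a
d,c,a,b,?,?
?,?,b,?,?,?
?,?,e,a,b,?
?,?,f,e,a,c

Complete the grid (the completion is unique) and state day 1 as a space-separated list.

a e d f c b

Day 1, shift 3: day 1 has {a, b, f} and shift 3 has {c, e, a, b, f}, leaving only d.
Day 1, shift 2: day 1 has {a, d, b, f} and shift 2 has {c, b}, leaving only e.
Day 1, shift 5: day 1 has {e, a, d, b, f} and shift 5 has {a, b, f}, leaving only c.
So day 1 reads: a e d f c b.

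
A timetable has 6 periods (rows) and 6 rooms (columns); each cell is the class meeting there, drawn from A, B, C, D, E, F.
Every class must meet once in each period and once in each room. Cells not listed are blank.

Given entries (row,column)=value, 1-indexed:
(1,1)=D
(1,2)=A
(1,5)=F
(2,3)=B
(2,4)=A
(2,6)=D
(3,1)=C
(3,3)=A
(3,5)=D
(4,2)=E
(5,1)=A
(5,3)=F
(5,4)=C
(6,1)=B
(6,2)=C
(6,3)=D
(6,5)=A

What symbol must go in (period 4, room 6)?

Period 2, room 2: period 2 has {A, B, D} and room 2 has {A, C, E}, leaving only F.
Period 2, room 1: period 2 has {A, B, D, F} and room 1 has {A, B, C, D}, leaving only E.
Period 2, room 5: period 2 has {A, B, D, E, F} and room 5 has {A, D, F}, leaving only C.
Period 3, room 2: period 3 has {A, C, D} and room 2 has {A, C, E, F}, leaving only B.
Period 4, room 1: period 4 has {E} and room 1 has {A, B, C, D, E}, leaving only F.
Period 4, room 3: period 4 has {E, F} and room 3 has {A, B, D, F}, leaving only C.
Period 1, room 3: period 1 has {A, D, F} and room 3 has {A, B, C, D, F}, leaving only E.
Period 1, room 4: period 1 has {A, D, E, F} and room 4 has {A, C}, leaving only B.
Period 1, room 6: period 1 has {A, B, D, E, F} and room 6 has {D}, leaving only C.
Period 4, room 4: period 4 has {C, E, F} and room 4 has {A, B, C}, leaving only D.
Period 4, room 5: period 4 has {C, D, E, F} and room 5 has {A, C, D, F}, leaving only B.
Period 4 already has {B, C, D, E, F} and room 6 already has {C, D}, so period 4, room 6 must be A.

A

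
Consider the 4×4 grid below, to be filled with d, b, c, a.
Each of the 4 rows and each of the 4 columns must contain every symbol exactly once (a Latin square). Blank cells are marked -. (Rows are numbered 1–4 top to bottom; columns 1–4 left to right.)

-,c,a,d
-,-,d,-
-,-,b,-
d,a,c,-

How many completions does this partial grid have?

Row 1, column 1: eliminating its row and column leaves {b}.
Row 2, column 1: eliminating its row and column leaves {b, c, a}.
Row 2, column 2: eliminating its row and column leaves {b}.
Row 2, column 4: eliminating its row and column leaves {b, c, a}.
Row 3, column 1: eliminating its row and column leaves {c, a}.
Row 3, column 2: eliminating its row and column leaves {d}.
Row 3, column 4: eliminating its row and column leaves {c, a}.
Row 4, column 4: eliminating its row and column leaves {b}.
Enumerating the assignments across these blanks that avoid any row or column repeat gives 2 completions.

2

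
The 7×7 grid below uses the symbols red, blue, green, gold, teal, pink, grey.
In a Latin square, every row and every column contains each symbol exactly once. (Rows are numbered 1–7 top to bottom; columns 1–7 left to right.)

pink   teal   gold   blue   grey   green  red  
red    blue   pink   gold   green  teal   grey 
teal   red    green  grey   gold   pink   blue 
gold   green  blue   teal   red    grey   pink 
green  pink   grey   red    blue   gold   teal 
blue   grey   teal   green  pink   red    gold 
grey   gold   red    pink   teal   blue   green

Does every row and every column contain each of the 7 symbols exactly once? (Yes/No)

Each row is a permutation of the 7 symbols, and so is each column.

Yes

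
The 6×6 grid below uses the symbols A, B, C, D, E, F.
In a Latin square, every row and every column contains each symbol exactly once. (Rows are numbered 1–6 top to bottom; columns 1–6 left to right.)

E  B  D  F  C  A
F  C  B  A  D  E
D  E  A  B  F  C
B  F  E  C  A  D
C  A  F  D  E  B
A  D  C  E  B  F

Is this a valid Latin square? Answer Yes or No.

Each row is a permutation of the 6 symbols, and so is each column.

Yes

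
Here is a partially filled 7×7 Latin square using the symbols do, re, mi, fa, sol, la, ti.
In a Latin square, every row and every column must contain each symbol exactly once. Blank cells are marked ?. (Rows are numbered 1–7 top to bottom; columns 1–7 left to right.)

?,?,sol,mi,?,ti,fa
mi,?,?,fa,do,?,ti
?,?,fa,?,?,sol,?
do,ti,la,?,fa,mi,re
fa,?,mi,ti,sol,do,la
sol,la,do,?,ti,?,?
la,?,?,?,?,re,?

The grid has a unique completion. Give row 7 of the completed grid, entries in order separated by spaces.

Row 7, column 3: row 7 has {re, la} and column 3 has {do, mi, fa, sol, la}, leaving only ti.
Row 7, column 5: row 7 has {re, la, ti} and column 5 has {do, fa, sol, ti}, leaving only mi.
Row 1, column 1: row 1 has {mi, fa, sol, ti} and column 1 has {do, mi, fa, sol, la}, leaving only re.
Row 1, column 2: row 1 has {re, mi, fa, sol, ti} and column 2 has {la, ti}, leaving only do.
Row 1, column 5: row 1 has {do, re, mi, fa, sol, ti} and column 5 has {do, mi, fa, sol, ti}, leaving only la.
Row 2, column 3: row 2 has {do, mi, fa, ti} and column 3 has {do, mi, fa, sol, la, ti}, leaving only re.
Row 2, column 2: row 2 has {do, re, mi, fa, ti} and column 2 has {do, la, ti}, leaving only sol.
Row 7, column 2: row 7 has {re, mi, la, ti} and column 2 has {do, sol, la, ti}, leaving only fa.
Row 2, column 6: row 2 has {do, re, mi, fa, sol, ti} and column 6 has {do, re, mi, sol, ti}, leaving only la.
Row 3, column 1: row 3 has {fa, sol} and column 1 has {do, re, mi, fa, sol, la}, leaving only ti.
Row 3, column 5: row 3 has {fa, sol, ti} and column 5 has {do, mi, fa, sol, la, ti}, leaving only re.
Row 3, column 2: row 3 has {re, fa, sol, ti} and column 2 has {do, fa, sol, la, ti}, leaving only mi.
Row 3, column 7: row 3 has {re, mi, fa, sol, ti} and column 7 has {re, fa, la, ti}, leaving only do.
Row 7, column 7: row 7 has {re, mi, fa, la, ti} and column 7 has {do, re, fa, la, ti}, leaving only sol.
Row 7, column 4: row 7 has {re, mi, fa, sol, la, ti} and column 4 has {mi, fa, ti}, leaving only do.
So row 7 reads: la fa ti do mi re sol.

la fa ti do mi re sol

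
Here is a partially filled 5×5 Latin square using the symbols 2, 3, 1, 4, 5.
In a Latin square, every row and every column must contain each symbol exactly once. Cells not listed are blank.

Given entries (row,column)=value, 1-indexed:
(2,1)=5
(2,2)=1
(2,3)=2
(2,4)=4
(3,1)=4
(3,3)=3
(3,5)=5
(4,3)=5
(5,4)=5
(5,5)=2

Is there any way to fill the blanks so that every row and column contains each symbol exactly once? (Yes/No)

No row or column among the givens repeats a symbol, and propagating forced cells runs into no contradiction.
One valid completion exists (for instance, 3 5 1 2 4 / 5 1 2 4 3 / 4 2 3 1 5 / 2 4 5 3 1 / 1 3 4 5 2).

Yes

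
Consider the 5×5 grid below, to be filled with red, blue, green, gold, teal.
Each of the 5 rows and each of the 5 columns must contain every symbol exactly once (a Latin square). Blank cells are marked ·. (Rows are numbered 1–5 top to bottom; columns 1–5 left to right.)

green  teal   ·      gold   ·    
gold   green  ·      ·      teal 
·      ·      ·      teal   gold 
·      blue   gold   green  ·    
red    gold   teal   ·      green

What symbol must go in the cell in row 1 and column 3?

Row 3, column 1: row 3 has {gold, teal} and column 1 has {red, green, gold}, leaving only blue.
Row 3, column 2: row 3 has {blue, gold, teal} and column 2 has {blue, green, gold, teal}, leaving only red.
Row 3, column 3: row 3 has {red, blue, gold, teal} and column 3 has {gold, teal}, leaving only green.
Row 4, column 1: row 4 has {blue, green, gold} and column 1 has {red, blue, green, gold}, leaving only teal.
Row 4, column 5: row 4 has {blue, green, gold, teal} and column 5 has {green, gold, teal}, leaving only red.
Row 1, column 5: row 1 has {green, gold, teal} and column 5 has {red, green, gold, teal}, leaving only blue.
Row 1 already has {blue, green, gold, teal} and column 3 already has {green, gold, teal}, so row 1, column 3 must be red.

red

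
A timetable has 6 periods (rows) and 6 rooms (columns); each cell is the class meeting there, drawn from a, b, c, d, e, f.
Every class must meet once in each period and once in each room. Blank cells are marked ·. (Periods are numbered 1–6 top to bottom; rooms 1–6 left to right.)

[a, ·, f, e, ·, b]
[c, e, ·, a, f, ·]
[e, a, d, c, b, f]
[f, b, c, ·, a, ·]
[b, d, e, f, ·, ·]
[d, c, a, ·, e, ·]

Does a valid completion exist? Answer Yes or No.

No

Period 1, room 2: period 1 together with room 2 already contain {a, b, c, d, e, f} — every symbol — so nothing can go there. The grid has no valid completion.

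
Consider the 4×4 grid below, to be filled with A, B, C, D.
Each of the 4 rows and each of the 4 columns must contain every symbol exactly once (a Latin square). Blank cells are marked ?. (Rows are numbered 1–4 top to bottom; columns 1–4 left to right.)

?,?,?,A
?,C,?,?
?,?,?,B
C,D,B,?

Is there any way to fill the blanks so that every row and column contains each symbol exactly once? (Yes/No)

No

Row 4, column 4: row 4 together with column 4 already contain {A, B, C, D} — every symbol — so nothing can go there. The grid has no valid completion.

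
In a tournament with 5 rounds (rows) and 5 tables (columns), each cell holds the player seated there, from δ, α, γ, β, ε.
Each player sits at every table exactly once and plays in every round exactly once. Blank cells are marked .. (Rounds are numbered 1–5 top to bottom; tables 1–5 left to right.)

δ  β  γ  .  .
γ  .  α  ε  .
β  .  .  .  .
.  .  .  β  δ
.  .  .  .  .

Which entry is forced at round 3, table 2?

Round 1, table 4: round 1 has {δ, γ, β} and table 4 has {β, ε}, leaving only α.
Round 1, table 5: round 1 has {δ, α, γ, β} and table 5 has {δ}, leaving only ε.
Round 2, table 2: round 2 has {α, γ, ε} and table 2 has {β}, leaving only δ.
Round 2, table 5: round 2 has {δ, α, γ, ε} and table 5 has {δ, ε}, leaving only β.
Round 4, table 3: round 4 has {δ, β} and table 3 has {α, γ}, leaving only ε.
Round 3, table 3: round 3 has {β} and table 3 has {α, γ, ε}, leaving only δ.
Round 3, table 4: round 3 has {δ, β} and table 4 has {α, β, ε}, leaving only γ.
Round 3, table 5: round 3 has {δ, γ, β} and table 5 has {δ, β, ε}, leaving only α.
Round 3 already has {δ, α, γ, β} and table 2 already has {δ, β}, so round 3, table 2 must be ε.

ε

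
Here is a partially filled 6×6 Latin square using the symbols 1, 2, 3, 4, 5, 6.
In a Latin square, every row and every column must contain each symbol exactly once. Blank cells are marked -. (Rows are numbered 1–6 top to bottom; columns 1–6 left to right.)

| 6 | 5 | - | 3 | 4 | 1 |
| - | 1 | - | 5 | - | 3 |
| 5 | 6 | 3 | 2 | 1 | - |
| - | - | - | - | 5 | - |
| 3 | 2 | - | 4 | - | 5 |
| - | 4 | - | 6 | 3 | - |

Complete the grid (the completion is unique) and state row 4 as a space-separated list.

2 3 4 1 5 6

Row 4, column 2: row 4 has {5} and column 2 has {1, 2, 4, 5, 6}, leaving only 3.
Row 4, column 4: row 4 has {3, 5} and column 4 has {2, 3, 4, 5, 6}, leaving only 1.
Row 1, column 3: row 1 has {1, 3, 4, 5, 6} and column 3 has {3}, leaving only 2.
Row 3, column 6: row 3 has {1, 2, 3, 5, 6} and column 6 has {1, 3, 5}, leaving only 4.
Row 5, column 5: row 5 has {2, 3, 4, 5} and column 5 has {1, 3, 4, 5}, leaving only 6.
Row 2, column 5: row 2 has {1, 3, 5} and column 5 has {1, 3, 4, 5, 6}, leaving only 2.
Row 2, column 1: row 2 has {1, 2, 3, 5} and column 1 has {3, 5, 6}, leaving only 4.
Row 4, column 1: row 4 has {1, 3, 5} and column 1 has {3, 4, 5, 6}, leaving only 2.
Row 4, column 6: row 4 has {1, 2, 3, 5} and column 6 has {1, 3, 4, 5}, leaving only 6.
Row 4, column 3: row 4 has {1, 2, 3, 5, 6} and column 3 has {2, 3}, leaving only 4.
So row 4 reads: 2 3 4 1 5 6.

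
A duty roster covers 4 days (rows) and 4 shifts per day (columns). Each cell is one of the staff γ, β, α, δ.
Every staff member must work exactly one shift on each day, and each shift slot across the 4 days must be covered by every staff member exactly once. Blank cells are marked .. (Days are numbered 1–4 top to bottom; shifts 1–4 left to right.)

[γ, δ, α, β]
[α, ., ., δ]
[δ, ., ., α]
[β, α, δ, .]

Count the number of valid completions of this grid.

Day 2, shift 2: eliminating its day and shift leaves {γ, β}.
Day 2, shift 3: eliminating its day and shift leaves {γ, β}.
Day 3, shift 2: eliminating its day and shift leaves {γ, β}.
Day 3, shift 3: eliminating its day and shift leaves {γ, β}.
Day 4, shift 4: eliminating its day and shift leaves {γ}.
Enumerating the assignments across these blanks that avoid any day or shift repeat gives 2 completions.

2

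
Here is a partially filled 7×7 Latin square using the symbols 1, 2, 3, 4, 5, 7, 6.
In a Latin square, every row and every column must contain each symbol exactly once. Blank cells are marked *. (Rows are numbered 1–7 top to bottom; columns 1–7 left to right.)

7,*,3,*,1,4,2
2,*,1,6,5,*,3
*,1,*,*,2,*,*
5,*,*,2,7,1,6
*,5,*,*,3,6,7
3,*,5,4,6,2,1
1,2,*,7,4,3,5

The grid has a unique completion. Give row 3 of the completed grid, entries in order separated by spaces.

6 1 7 3 2 5 4

Row 3, column 7: row 3 has {1, 2} and column 7 has {1, 2, 3, 5, 7, 6}, leaving only 4.
Row 3, column 1: row 3 has {1, 2, 4} and column 1 has {1, 2, 3, 5, 7}, leaving only 6.
Row 3, column 3: row 3 has {1, 2, 4, 6} and column 3 has {1, 3, 5}, leaving only 7.
Row 3, column 6: row 3 has {1, 2, 4, 7, 6} and column 6 has {1, 2, 3, 4, 6}, leaving only 5.
Row 3, column 4: row 3 has {1, 2, 4, 5, 7, 6} and column 4 has {2, 4, 7, 6}, leaving only 3.
So row 3 reads: 6 1 7 3 2 5 4.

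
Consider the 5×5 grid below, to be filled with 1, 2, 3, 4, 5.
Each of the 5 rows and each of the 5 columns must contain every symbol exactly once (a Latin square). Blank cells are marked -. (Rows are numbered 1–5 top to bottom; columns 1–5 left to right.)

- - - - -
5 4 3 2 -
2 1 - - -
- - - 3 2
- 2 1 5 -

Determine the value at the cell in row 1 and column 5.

Row 2, column 5: row 2 has {2, 3, 4, 5} and column 5 has {2}, leaving only 1.
Row 3, column 4: row 3 has {1, 2} and column 4 has {2, 3, 5}, leaving only 4.
Row 1, column 4: row 1 has {} and column 4 has {2, 3, 4, 5}, leaving only 1.
Row 3, column 3: row 3 has {1, 2, 4} and column 3 has {1, 3}, leaving only 5.
Row 3, column 5: row 3 has {1, 2, 4, 5} and column 5 has {1, 2}, leaving only 3.
Row 4, column 2: row 4 has {2, 3} and column 2 has {1, 2, 4}, leaving only 5.
Row 1, column 2: row 1 has {1} and column 2 has {1, 2, 4, 5}, leaving only 3.
Row 1, column 1: row 1 has {1, 3} and column 1 has {2, 5}, leaving only 4.
Row 1 already has {1, 3, 4} and column 5 already has {1, 2, 3}, so row 1, column 5 must be 5.

5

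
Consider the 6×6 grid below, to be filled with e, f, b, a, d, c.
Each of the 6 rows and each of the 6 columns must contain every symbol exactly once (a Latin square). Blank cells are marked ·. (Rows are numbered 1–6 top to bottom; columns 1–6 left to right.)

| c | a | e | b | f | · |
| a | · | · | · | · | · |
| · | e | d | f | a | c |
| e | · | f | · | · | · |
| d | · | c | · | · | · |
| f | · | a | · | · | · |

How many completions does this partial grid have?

12

Row 1, column 6: eliminating its row and column leaves {d}.
Row 2, column 2: eliminating its row and column leaves {f, b, d, c}.
Row 2, column 3: eliminating its row and column leaves {b}.
Row 2, column 4: eliminating its row and column leaves {e, d, c}.
Row 2, column 5: eliminating its row and column leaves {e, b, d, c}.
Row 2, column 6: eliminating its row and column leaves {e, f, b, d}.
Row 3, column 1: eliminating its row and column leaves {b}.
Row 4, column 2: eliminating its row and column leaves {b, d, c}.
Row 4, column 4: eliminating its row and column leaves {a, d, c}.
Row 4, column 5: eliminating its row and column leaves {b, d, c}.
Row 4, column 6: eliminating its row and column leaves {b, a, d}.
Row 5, column 2: eliminating its row and column leaves {f, b}.
Row 5, column 4: eliminating its row and column leaves {e, a}.
Row 5, column 5: eliminating its row and column leaves {e, b}.
Row 5, column 6: eliminating its row and column leaves {e, f, b, a}.
Row 6, column 2: eliminating its row and column leaves {b, d, c}.
Row 6, column 4: eliminating its row and column leaves {e, d, c}.
Row 6, column 5: eliminating its row and column leaves {e, b, d, c}.
Row 6, column 6: eliminating its row and column leaves {e, b, d}.
Enumerating the assignments across these blanks that avoid any row or column repeat gives 12 completions.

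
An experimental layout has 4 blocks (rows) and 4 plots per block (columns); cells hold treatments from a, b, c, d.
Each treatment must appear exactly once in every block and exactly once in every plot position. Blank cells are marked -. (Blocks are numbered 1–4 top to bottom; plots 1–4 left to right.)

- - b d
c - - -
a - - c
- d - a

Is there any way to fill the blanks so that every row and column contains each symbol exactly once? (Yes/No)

No

Block 1, plot 1: block 1 together with plot 1 already contain {a, b, c, d} — every symbol — so nothing can go there. The grid has no valid completion.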